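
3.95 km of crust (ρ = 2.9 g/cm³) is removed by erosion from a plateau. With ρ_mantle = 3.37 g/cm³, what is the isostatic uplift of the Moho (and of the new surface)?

3.4 km

Unloading: uplift u = e ρ_c/ρ_m = 3.95 km × 2.9/3.37 = 3.4 km.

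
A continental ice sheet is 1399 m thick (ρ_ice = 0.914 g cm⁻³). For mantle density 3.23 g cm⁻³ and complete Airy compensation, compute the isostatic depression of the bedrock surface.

Equating mass per unit area of the two columns: the ice load ρ_ice t is balanced by mantle displaced below, ρ_m s.
s = t ρ_ice / ρ_m = 1399 m × 0.914/3.23 = 396 m.

396 m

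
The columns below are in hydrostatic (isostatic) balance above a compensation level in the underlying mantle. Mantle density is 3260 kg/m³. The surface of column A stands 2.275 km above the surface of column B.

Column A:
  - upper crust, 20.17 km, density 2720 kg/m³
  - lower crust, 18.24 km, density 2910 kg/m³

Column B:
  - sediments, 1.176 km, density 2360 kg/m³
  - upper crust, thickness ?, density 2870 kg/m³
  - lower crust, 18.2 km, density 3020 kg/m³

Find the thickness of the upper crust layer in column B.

Take the compensation level at the base of the deeper column (depth z_c below the surface of column A) and equate Σ ρ_i t_i down to z_c; mantle fills any gap and the z_c terms cancel.
Column A: 20.17×2720 + 18.24×2910 + (z_c − 38.41)×3260
Column B: 2.275×0 + 1.176×2360 + x×2870 + 18.2×3020 + (z_c − 2.275 − 19.376 − x)×3260
The z_c×3260 term appears on both sides and cancels. Collect the known terms of each column as K = Σ(ρt)_known − 3260 × (depth of known layers): K_A = 107940.8 − 3260×38.41 = −17275.8; K_B = 57739.36 − 3260×(2.275 + 19.376) = −12842.9.
Balance: K_A = K_B − x×(3260 − 2870), so x = (K_B − K_A)/(3260 − 2870) = 4432.9/390 = 11.4 km.

11.4 km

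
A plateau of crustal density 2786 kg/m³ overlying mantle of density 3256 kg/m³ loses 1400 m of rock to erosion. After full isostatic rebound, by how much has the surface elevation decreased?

Rebound u = e ρ_c/ρ_m = 1400 m × 2786/3256 = 1198 m.
Net surface drop = e − u = 1400 m − 1198 m = e (ρ_m − ρ_c)/ρ_m = 202 m.

202 m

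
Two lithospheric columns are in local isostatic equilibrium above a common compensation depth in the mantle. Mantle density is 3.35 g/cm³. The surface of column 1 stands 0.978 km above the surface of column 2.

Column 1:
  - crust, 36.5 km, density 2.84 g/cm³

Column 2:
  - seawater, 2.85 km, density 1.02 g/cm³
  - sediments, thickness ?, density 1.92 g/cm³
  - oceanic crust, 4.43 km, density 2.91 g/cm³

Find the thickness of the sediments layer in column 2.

Take the compensation level at the base of the deeper column (depth z_c below the surface of column 1) and equate Σ ρ_i t_i down to z_c; mantle fills any gap and the z_c terms cancel.
Column 1: 36.5×2.84 + (z_c − 36.5)×3.35
Column 2: 0.978×0 + 2.85×1.02 + x×1.92 + 4.43×2.91 + (z_c − 0.978 − 7.28 − x)×3.35
The z_c×3.35 term appears on both sides and cancels. Collect the known terms of each column as K = Σ(ρt)_known − 3.35 × (depth of known layers): K_1 = 103.66 − 3.35×36.5 = −18.615; K_2 = 15.7983 − 3.35×(0.978 + 7.28) = −11.866.
Balance: K_1 = K_2 − x×(3.35 − 1.92), so x = (K_2 − K_1)/(3.35 − 1.92) = 6.749/1.43 = 4.72 km.

4.72 km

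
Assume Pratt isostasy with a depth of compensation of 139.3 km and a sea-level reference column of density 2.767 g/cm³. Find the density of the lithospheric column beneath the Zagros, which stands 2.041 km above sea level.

2.73 g/cm³

Pratt balance: ρ_ref D = ρ (D + h).
ρ = ρ_ref D/(D + h) = 2.767 × 139.3 km/(139.3 km + 2.041 km) = 2.73 g/cm³.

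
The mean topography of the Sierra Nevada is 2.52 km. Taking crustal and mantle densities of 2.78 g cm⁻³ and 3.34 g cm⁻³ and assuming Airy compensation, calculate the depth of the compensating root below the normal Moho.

In Airy isostatic equilibrium: the weight of the topography is balanced by the buoyancy of the root, ρ_c h = (ρ_m − ρ_c) r.
r = h · ρ_c / (ρ_m − ρ_c) = 2.52 km × 2.78 / (3.34 − 2.78) = 12.5 km.

12.5 km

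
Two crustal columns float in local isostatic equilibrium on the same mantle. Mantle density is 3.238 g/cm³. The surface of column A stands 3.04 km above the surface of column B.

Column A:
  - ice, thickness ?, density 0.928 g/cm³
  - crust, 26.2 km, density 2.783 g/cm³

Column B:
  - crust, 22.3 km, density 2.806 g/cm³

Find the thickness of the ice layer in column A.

3.27 km

Take the compensation level at the base of the deeper column (depth z_c below the surface of column A) and equate Σ ρ_i t_i down to z_c; mantle fills any gap and the z_c terms cancel.
Column A: x×0.928 + 26.2×2.783 + (z_c − 26.2 − x)×3.238
Column B: 3.04×0 + 22.3×2.806 + (z_c − 3.04 − 22.3)×3.238
The z_c×3.238 term appears on both sides and cancels. Collect the known terms of each column as K = Σ(ρt)_known − 3.238 × (depth of known layers): K_A = 72.9146 − 3.238×26.2 = −11.921; K_B = 62.5738 − 3.238×(3.04 + 22.3) = −19.47712.
Balance: K_A − x×(3.238 − 0.928) = K_B, so x = (K_A − K_B)/(3.238 − 0.928) = 7.55612/2.31 = 3.27 km.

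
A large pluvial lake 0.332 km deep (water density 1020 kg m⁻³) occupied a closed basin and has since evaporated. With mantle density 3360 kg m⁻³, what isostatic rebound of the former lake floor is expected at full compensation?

u = d ρ_w/ρ_m = 0.332 km × 1020/3360 = 0.101 km.

0.101 km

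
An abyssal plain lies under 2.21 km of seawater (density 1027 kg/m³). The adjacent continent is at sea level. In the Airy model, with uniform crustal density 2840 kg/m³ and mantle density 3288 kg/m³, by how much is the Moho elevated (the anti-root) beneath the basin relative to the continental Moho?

Equating mass per unit area of the two columns: replacing crust with seawater at the top is compensated by replacing crust with mantle at the base: d (ρ_c − ρ_w) = a (ρ_m − ρ_c).
a = d (ρ_c − ρ_w)/(ρ_m − ρ_c) = 2.21 km × 1813/448 = 8.94 km.

8.94 km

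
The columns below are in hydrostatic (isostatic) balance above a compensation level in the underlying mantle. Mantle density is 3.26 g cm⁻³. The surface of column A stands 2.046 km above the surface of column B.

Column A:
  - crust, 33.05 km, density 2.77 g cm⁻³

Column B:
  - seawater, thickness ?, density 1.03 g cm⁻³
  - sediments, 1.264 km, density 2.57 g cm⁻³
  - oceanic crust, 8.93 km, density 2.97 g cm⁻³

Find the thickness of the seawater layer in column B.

2.72 km

Take the compensation level at the base of the deeper column (depth z_c below the surface of column A) and equate Σ ρ_i t_i down to z_c; mantle fills any gap and the z_c terms cancel.
Column A: 33.05×2.77 + (z_c − 33.05)×3.26
Column B: 2.046×0 + x×1.03 + 1.264×2.57 + 8.93×2.97 + (z_c − 2.046 − 10.194 − x)×3.26
The z_c×3.26 term appears on both sides and cancels. Collect the known terms of each column as K = Σ(ρt)_known − 3.26 × (depth of known layers): K_A = 91.5485 − 3.26×33.05 = −16.1945; K_B = 29.77058 − 3.26×(2.046 + 10.194) = −10.13182.
Balance: K_A = K_B − x×(3.26 − 1.03), so x = (K_B − K_A)/(3.26 − 1.03) = 6.06268/2.23 = 2.72 km.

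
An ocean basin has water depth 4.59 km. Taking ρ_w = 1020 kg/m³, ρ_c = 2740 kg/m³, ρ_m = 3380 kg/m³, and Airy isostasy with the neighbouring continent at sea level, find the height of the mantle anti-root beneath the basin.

12.3 km

Equating mass per unit area of the two columns: replacing crust with seawater at the top is compensated by replacing crust with mantle at the base: d (ρ_c − ρ_w) = a (ρ_m − ρ_c).
a = d (ρ_c − ρ_w)/(ρ_m − ρ_c) = 4.59 km × 1720/640 = 12.3 km.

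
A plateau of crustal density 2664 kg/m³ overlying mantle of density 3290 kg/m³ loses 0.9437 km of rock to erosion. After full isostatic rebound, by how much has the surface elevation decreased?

Rebound u = e ρ_c/ρ_m = 0.9437 km × 2664/3290 = 0.7641 km.
Net surface drop = e − u = 0.9437 km − 0.7641 km = e (ρ_m − ρ_c)/ρ_m = 0.18 km.

0.18 km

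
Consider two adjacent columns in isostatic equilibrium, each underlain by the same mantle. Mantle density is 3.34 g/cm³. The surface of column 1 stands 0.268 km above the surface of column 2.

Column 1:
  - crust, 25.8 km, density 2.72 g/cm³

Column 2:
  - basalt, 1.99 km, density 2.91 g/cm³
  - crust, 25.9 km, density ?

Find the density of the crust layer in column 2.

2.79 g/cm³

Take the compensation level at the base of the deeper column (depth z_c below the surface of column 1) and equate Σ ρ_i t_i down to z_c; mantle fills any gap and the z_c terms cancel.
Column 1: 25.8×2.72 + (z_c − 25.8)×3.34
Column 2: 0.268×0 + 1.99×2.91 + 25.9×ρ + (z_c − 0.268 − 27.89)×3.34
The z_c×3.34 term appears on both sides and cancels. Collect the known terms of each column as K = Σ(ρt)_known − 3.34 × (depth of known layers): K_1 = 70.176 − 3.34×25.8 = −15.996; K_2 = 5.7909 − 3.34×(0.268 + 27.89) = −88.25682.
Balance: K_1 = K_2 + 25.9×ρ, so ρ = (K_1 − K_2)/25.9 = 72.2608/25.9 = 2.79 g/cm³.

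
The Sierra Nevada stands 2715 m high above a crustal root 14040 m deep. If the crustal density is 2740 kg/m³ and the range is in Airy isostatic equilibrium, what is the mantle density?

3270 kg/m³

Airy balance: ρ_c h = (ρ_m − ρ_c) r → ρ_m = ρ_c (1 + h/r).
ρ_m = 2740 × (1 + 2715 m/14040 m) = 3270 kg/m³.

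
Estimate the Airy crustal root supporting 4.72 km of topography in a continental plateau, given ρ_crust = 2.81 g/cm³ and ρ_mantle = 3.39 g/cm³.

By Archimedes' principle applied to the lithosphere: the weight of the topography is balanced by the buoyancy of the root, ρ_c h = (ρ_m − ρ_c) r.
r = h · ρ_c / (ρ_m − ρ_c) = 4.72 km × 2.81 / (3.39 − 2.81) = 22.9 km.

22.9 km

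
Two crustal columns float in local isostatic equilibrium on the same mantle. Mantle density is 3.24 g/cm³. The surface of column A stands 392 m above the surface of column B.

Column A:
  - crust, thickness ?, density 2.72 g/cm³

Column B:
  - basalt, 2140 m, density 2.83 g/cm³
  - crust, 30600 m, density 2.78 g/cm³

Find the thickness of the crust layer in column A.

31200 m

Take the compensation level at the base of the deeper column (depth z_c below the surface of column A) and equate Σ ρ_i t_i down to z_c; mantle fills any gap and the z_c terms cancel.
Column A: x×2.72 + (z_c − 0 − x)×3.24
Column B: 392×0 + 2140×2.83 + 30600×2.78 + (z_c − 392 − 32740)×3.24
The z_c×3.24 term appears on both sides and cancels. Collect the known terms of each column as K = Σ(ρt)_known − 3.24 × (depth of known layers): K_A = 0 − 3.24×0 = 0; K_B = 91124.2 − 3.24×(392 + 32740) = −16223.48.
Balance: K_A − x×(3.24 − 2.72) = K_B, so x = (K_A − K_B)/(3.24 − 2.72) = 16223.5/0.52 = 31200 m.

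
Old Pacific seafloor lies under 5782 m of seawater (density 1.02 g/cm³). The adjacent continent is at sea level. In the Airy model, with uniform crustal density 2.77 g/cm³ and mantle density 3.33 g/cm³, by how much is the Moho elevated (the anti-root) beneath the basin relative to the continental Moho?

18100 m

Isostatic balance requires: replacing crust with seawater at the top is compensated by replacing crust with mantle at the base: d (ρ_c − ρ_w) = a (ρ_m − ρ_c).
a = d (ρ_c − ρ_w)/(ρ_m − ρ_c) = 5782 m × 1.75/0.56 = 18100 m.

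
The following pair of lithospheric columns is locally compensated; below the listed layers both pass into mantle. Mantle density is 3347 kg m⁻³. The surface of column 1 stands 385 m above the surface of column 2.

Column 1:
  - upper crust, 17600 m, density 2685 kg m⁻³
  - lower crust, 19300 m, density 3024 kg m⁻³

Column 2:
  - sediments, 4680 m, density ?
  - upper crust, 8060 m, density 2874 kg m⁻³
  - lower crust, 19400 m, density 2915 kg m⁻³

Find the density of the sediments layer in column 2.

Take the compensation level at the base of the deeper column (depth z_c below the surface of column 1) and equate Σ ρ_i t_i down to z_c; mantle fills any gap and the z_c terms cancel.
Column 1: 17600×2685 + 19300×3024 + (z_c − 36900)×3347
Column 2: 385×0 + 4680×ρ + 8060×2874 + 19400×2915 + (z_c − 385 − 32140)×3347
The z_c×3347 term appears on both sides and cancels. Collect the known terms of each column as K = Σ(ρt)_known − 3347 × (depth of known layers): K_1 = 105619200 − 3347×36900 = −17885100; K_2 = 79715440 − 3347×(385 + 32140) = −29145735.
Balance: K_1 = K_2 + 4680×ρ, so ρ = (K_1 − K_2)/4680 = 11260600/4680 = 2410 kg m⁻³.

2410 kg m⁻³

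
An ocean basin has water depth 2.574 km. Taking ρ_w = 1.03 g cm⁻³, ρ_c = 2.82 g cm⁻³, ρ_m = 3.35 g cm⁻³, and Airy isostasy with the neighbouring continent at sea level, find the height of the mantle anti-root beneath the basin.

Equating mass per unit area of the two columns: replacing crust with seawater at the top is compensated by replacing crust with mantle at the base: d (ρ_c − ρ_w) = a (ρ_m − ρ_c).
a = d (ρ_c − ρ_w)/(ρ_m − ρ_c) = 2.574 km × 1.79/0.53 = 8.69 km.

8.69 km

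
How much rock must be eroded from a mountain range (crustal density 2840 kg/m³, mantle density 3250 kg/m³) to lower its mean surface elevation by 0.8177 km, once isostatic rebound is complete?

Net drop Δ = e − u = e − e ρ_c/ρ_m = e (ρ_m − ρ_c)/ρ_m.
e = Δ ρ_m/(ρ_m − ρ_c) = 0.8177 km × 3250/410 = 6.48 km.

6.48 km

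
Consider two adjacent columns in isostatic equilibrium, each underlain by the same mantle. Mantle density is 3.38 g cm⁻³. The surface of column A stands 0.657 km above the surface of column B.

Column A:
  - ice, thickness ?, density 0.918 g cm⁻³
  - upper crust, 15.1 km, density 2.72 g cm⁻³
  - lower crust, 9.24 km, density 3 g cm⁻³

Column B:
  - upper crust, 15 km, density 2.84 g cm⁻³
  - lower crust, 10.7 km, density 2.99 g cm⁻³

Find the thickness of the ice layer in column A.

Take the compensation level at the base of the deeper column (depth z_c below the surface of column A) and equate Σ ρ_i t_i down to z_c; mantle fills any gap and the z_c terms cancel.
Column A: x×0.918 + 15.1×2.72 + 9.24×3 + (z_c − 24.34 − x)×3.38
Column B: 0.657×0 + 15×2.84 + 10.7×2.99 + (z_c − 0.657 − 25.7)×3.38
The z_c×3.38 term appears on both sides and cancels. Collect the known terms of each column as K = Σ(ρt)_known − 3.38 × (depth of known layers): K_A = 68.792 − 3.38×24.34 = −13.4772; K_B = 74.593 − 3.38×(0.657 + 25.7) = −14.49366.
Balance: K_A − x×(3.38 − 0.918) = K_B, so x = (K_A − K_B)/(3.38 − 0.918) = 1.01646/2.462 = 0.413 km.

0.413 km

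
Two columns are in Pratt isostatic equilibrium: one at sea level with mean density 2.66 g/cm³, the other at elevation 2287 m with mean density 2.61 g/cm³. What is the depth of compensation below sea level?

ρ_ref D = ρ (D + h) → D (ρ_ref − ρ) = ρ h.
D = ρ h/(ρ_ref − ρ) = 2.61 × 2287 m/(2.66 − 2.61) = 119000 m.

119000 m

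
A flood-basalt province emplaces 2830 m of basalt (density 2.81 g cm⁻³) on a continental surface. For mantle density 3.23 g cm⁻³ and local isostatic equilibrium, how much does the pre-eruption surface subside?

Subaerial loading: s = t ρ_load / ρ_m.
s = 2830 m × 2.81/3.23 = 2460 m.

2460 m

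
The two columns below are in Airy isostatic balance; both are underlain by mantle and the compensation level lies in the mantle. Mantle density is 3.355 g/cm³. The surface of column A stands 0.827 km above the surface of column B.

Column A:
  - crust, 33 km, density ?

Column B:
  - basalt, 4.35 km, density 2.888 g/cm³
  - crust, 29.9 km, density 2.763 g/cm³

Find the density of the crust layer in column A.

2.67 g/cm³

Take the compensation level at the base of the deeper column (depth z_c below the surface of column A) and equate Σ ρ_i t_i down to z_c; mantle fills any gap and the z_c terms cancel.
Column A: 33×ρ + (z_c − 33)×3.355
Column B: 0.827×0 + 4.35×2.888 + 29.9×2.763 + (z_c − 0.827 − 34.25)×3.355
The z_c×3.355 term appears on both sides and cancels. Collect the known terms of each column as K = Σ(ρt)_known − 3.355 × (depth of known layers): K_A = 0 − 3.355×33 = −110.715; K_B = 95.1765 − 3.355×(0.827 + 34.25) = −22.506835.
Balance: K_A + 33×ρ = K_B, so ρ = (K_B − K_A)/33 = 88.2082/33 = 2.67 g/cm³.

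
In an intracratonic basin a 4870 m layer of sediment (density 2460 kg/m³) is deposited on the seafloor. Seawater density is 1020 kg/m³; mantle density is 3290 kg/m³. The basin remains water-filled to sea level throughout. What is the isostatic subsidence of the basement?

Submarine loading: the sediment displaces seawater, and the subsidence is in turn flooded, so s (ρ_m − ρ_w) = t (ρ_sed − ρ_w).
s = 4870 m × (2460 − 1020) / (3290 − 1020) = 3090 m.

3090 m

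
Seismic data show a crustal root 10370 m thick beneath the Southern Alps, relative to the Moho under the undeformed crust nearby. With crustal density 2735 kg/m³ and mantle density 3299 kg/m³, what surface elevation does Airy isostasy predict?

Equating mass per unit area of the two columns: ρ_c h = (ρ_m − ρ_c) r.
h = r (ρ_m − ρ_c) / ρ_c = 10370 m × (3299 − 2735) / 2735 = 2140 m.

2140 m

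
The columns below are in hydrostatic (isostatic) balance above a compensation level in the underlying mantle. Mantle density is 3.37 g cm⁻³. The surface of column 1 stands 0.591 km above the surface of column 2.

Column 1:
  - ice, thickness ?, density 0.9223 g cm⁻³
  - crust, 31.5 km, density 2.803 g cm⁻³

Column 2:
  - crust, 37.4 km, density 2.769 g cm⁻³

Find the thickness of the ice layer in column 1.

2.7 km

Take the compensation level at the base of the deeper column (depth z_c below the surface of column 1) and equate Σ ρ_i t_i down to z_c; mantle fills any gap and the z_c terms cancel.
Column 1: x×0.9223 + 31.5×2.803 + (z_c − 31.5 − x)×3.37
Column 2: 0.591×0 + 37.4×2.769 + (z_c − 0.591 − 37.4)×3.37
The z_c×3.37 term appears on both sides and cancels. Collect the known terms of each column as K = Σ(ρt)_known − 3.37 × (depth of known layers): K_1 = 88.2945 − 3.37×31.5 = −17.8605; K_2 = 103.5606 − 3.37×(0.591 + 37.4) = −24.46907.
Balance: K_1 − x×(3.37 − 0.9223) = K_2, so x = (K_1 − K_2)/(3.37 − 0.9223) = 6.60857/2.4477 = 2.7 km.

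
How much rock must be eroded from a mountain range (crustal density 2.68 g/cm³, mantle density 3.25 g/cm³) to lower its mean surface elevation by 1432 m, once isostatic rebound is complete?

Net drop Δ = e − u = e − e ρ_c/ρ_m = e (ρ_m − ρ_c)/ρ_m.
e = Δ ρ_m/(ρ_m − ρ_c) = 1432 m × 3.25/0.57 = 8160 m.

8160 m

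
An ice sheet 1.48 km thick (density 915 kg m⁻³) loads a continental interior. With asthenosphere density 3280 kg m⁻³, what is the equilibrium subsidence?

Equating mass per unit area of the two columns: the ice load ρ_ice t is balanced by mantle displaced below, ρ_m s.
s = t ρ_ice / ρ_m = 1.48 km × 915/3280 = 0.413 km.

0.413 km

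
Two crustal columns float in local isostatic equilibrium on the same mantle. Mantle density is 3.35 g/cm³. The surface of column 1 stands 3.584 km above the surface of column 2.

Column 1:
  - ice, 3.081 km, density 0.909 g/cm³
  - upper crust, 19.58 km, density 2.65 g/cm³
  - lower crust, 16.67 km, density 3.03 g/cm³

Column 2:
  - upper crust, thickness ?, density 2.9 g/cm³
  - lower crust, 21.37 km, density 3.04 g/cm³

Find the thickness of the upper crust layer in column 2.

17.6 km

Take the compensation level at the base of the deeper column (depth z_c below the surface of column 1) and equate Σ ρ_i t_i down to z_c; mantle fills any gap and the z_c terms cancel.
Column 1: 3.081×0.909 + 19.58×2.65 + 16.67×3.03 + (z_c − 39.331)×3.35
Column 2: 3.584×0 + x×2.9 + 21.37×3.04 + (z_c − 3.584 − 21.37 − x)×3.35
The z_c×3.35 term appears on both sides and cancels. Collect the known terms of each column as K = Σ(ρt)_known − 3.35 × (depth of known layers): K_1 = 105.197729 − 3.35×39.331 = −26.561121; K_2 = 64.9648 − 3.35×(3.584 + 21.37) = −18.6311.
Balance: K_1 = K_2 − x×(3.35 − 2.9), so x = (K_2 − K_1)/(3.35 − 2.9) = 7.93002/0.45 = 17.6 km.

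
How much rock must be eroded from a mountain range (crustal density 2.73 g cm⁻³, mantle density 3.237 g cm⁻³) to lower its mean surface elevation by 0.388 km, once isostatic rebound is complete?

2.48 km

Net drop Δ = e − u = e − e ρ_c/ρ_m = e (ρ_m − ρ_c)/ρ_m.
e = Δ ρ_m/(ρ_m − ρ_c) = 0.388 km × 3.237/0.507 = 2.48 km.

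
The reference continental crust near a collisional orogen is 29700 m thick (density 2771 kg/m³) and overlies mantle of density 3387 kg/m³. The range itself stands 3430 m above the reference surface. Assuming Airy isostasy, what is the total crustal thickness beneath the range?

48600 m

Root depth r = h ρ_c / (ρ_m − ρ_c) = 3430 m × 2771 / 616 = 15430 m.
Total thickness = T + h + r = 29700 m + 3430 m + 15430 m = 48600 m.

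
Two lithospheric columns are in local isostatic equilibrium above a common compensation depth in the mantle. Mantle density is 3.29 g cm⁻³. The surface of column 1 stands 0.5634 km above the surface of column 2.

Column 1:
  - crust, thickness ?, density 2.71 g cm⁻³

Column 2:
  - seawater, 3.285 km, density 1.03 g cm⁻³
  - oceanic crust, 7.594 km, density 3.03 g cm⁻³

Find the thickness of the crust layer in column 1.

19.4 km

Take the compensation level at the base of the deeper column (depth z_c below the surface of column 1) and equate Σ ρ_i t_i down to z_c; mantle fills any gap and the z_c terms cancel.
Column 1: x×2.71 + (z_c − 0 − x)×3.29
Column 2: 0.5634×0 + 3.285×1.03 + 7.594×3.03 + (z_c − 0.5634 − 10.879)×3.29
The z_c×3.29 term appears on both sides and cancels. Collect the known terms of each column as K = Σ(ρt)_known − 3.29 × (depth of known layers): K_1 = 0 − 3.29×0 = 0; K_2 = 26.39337 − 3.29×(0.5634 + 10.879) = −11.252126.
Balance: K_1 − x×(3.29 − 2.71) = K_2, so x = (K_1 − K_2)/(3.29 − 2.71) = 11.2521/0.58 = 19.4 km.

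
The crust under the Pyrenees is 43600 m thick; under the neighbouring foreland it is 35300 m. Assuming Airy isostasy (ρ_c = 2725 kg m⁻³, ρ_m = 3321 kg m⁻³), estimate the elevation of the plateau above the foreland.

1490 m

Excess crust Δ = 43600 m − 35300 m = 8300 m, split between elevation h and root r with h + r = Δ.
Airy balance ρ_c h = (ρ_m − ρ_c) r gives r = h ρ_c/(ρ_m − ρ_c), so h (1 + ρ_c/(ρ_m − ρ_c)) = Δ, i.e. h = Δ (ρ_m − ρ_c)/ρ_m.
h = 8300 m × 596/3321 = 1490 m.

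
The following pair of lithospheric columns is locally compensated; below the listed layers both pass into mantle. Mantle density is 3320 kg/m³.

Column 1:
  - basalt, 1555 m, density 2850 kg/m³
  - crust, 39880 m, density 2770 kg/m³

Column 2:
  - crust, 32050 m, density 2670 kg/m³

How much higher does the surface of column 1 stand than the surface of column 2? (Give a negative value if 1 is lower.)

For any compensation level in the mantle, the mantle terms cancel and isostasy reduces to e = (Σt_1 − Σt_2) − (Σ(ρt)_1 − Σ(ρt)_2) / ρ_m.
Σt_1 = 41435 m; Σt_2 = 32050 m; Σ(ρt)_1 = 114899350; Σ(ρt)_2 = 85573500 (in m·kg/m³).
e = (41435 − 32050) − (114899350 − 85573500) / 3320 = 552 m.

552 m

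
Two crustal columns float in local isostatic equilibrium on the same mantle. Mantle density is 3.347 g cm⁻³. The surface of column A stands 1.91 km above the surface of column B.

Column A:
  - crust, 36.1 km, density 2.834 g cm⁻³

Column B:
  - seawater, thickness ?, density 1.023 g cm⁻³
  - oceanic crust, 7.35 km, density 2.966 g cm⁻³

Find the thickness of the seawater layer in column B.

Take the compensation level at the base of the deeper column (depth z_c below the surface of column A) and equate Σ ρ_i t_i down to z_c; mantle fills any gap and the z_c terms cancel.
Column A: 36.1×2.834 + (z_c − 36.1)×3.347
Column B: 1.91×0 + x×1.023 + 7.35×2.966 + (z_c − 1.91 − 7.35 − x)×3.347
The z_c×3.347 term appears on both sides and cancels. Collect the known terms of each column as K = Σ(ρt)_known − 3.347 × (depth of known layers): K_A = 102.3074 − 3.347×36.1 = −18.5193; K_B = 21.8001 − 3.347×(1.91 + 7.35) = −9.19312.
Balance: K_A = K_B − x×(3.347 − 1.023), so x = (K_B − K_A)/(3.347 − 1.023) = 9.32618/2.324 = 4.01 km.

4.01 km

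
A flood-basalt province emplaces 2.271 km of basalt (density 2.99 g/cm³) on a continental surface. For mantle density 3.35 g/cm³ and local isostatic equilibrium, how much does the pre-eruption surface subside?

Subaerial loading: s = t ρ_load / ρ_m.
s = 2.271 km × 2.99/3.35 = 2.03 km.

2.03 km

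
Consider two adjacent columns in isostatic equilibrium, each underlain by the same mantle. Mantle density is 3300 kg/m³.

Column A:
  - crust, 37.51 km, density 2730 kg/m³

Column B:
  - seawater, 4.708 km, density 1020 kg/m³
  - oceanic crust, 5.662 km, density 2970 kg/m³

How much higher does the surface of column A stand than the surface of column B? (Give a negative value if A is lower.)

2.66 km

For any compensation level in the mantle, the mantle terms cancel and isostasy reduces to e = (Σt_A − Σt_B) − (Σ(ρt)_A − Σ(ρt)_B) / ρ_m.
Σt_A = 37.51 km; Σt_B = 10.37 km; Σ(ρt)_A = 102402.3; Σ(ρt)_B = 21618.3 (in km·kg/m³).
e = (37.51 − 10.37) − (102402.3 − 21618.3) / 3300 = 2.66 km.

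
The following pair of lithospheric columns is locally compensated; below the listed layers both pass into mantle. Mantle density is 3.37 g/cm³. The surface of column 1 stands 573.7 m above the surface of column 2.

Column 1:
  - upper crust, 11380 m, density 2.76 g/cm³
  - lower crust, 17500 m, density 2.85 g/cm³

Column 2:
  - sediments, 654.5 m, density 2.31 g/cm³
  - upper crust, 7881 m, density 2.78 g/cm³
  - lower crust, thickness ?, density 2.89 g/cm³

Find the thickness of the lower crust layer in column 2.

Take the compensation level at the base of the deeper column (depth z_c below the surface of column 1) and equate Σ ρ_i t_i down to z_c; mantle fills any gap and the z_c terms cancel.
Column 1: 11380×2.76 + 17500×2.85 + (z_c − 28880)×3.37
Column 2: 573.7×0 + 654.5×2.31 + 7881×2.78 + x×2.89 + (z_c − 573.7 − 8535.5 − x)×3.37
The z_c×3.37 term appears on both sides and cancels. Collect the known terms of each column as K = Σ(ρt)_known − 3.37 × (depth of known layers): K_1 = 81283.8 − 3.37×28880 = −16041.8; K_2 = 23421.075 − 3.37×(573.7 + 8535.5) = −7276.929.
Balance: K_1 = K_2 − x×(3.37 − 2.89), so x = (K_2 − K_1)/(3.37 − 2.89) = 8764.87/0.48 = 18300 m.

18300 m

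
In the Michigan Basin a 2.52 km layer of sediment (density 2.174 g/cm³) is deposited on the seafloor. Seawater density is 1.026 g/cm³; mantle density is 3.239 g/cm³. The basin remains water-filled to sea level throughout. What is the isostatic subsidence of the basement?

Submarine loading: the sediment displaces seawater, and the subsidence is in turn flooded, so s (ρ_m − ρ_w) = t (ρ_sed − ρ_w).
s = 2.52 km × (2.174 − 1.026) / (3.239 − 1.026) = 1.31 km.

1.31 km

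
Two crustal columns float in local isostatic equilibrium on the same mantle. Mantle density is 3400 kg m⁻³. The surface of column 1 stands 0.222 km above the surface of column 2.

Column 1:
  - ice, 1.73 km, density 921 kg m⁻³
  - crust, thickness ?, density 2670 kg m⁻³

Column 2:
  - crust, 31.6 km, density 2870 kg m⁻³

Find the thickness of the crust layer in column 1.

Take the compensation level at the base of the deeper column (depth z_c below the surface of column 1) and equate Σ ρ_i t_i down to z_c; mantle fills any gap and the z_c terms cancel.
Column 1: 1.73×921 + x×2670 + (z_c − 1.73 − x)×3400
Column 2: 0.222×0 + 31.6×2870 + (z_c − 0.222 − 31.6)×3400
The z_c×3400 term appears on both sides and cancels. Collect the known terms of each column as K = Σ(ρt)_known − 3400 × (depth of known layers): K_1 = 1593.33 − 3400×1.73 = −4288.67; K_2 = 90692 − 3400×(0.222 + 31.6) = −17502.8.
Balance: K_1 − x×(3400 − 2670) = K_2, so x = (K_1 − K_2)/(3400 − 2670) = 13214.1/730 = 18.1 km.

18.1 km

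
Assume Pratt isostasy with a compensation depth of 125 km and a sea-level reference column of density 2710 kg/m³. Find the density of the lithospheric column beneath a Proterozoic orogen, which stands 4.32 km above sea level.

Pratt balance: ρ_ref D = ρ (D + h).
ρ = ρ_ref D/(D + h) = 2710 × 125 km/(125 km + 4.32 km) = 2620 kg/m³.

2620 kg/m³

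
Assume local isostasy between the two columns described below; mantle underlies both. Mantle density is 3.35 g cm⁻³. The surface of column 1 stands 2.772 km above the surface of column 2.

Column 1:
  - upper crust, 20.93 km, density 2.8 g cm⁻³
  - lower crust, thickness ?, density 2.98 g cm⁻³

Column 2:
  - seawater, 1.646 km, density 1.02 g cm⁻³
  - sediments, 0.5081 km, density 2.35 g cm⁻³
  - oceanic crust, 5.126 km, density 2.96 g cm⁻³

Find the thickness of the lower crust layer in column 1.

11.1 km

Take the compensation level at the base of the deeper column (depth z_c below the surface of column 1) and equate Σ ρ_i t_i down to z_c; mantle fills any gap and the z_c terms cancel.
Column 1: 20.93×2.8 + x×2.98 + (z_c − 20.93 − x)×3.35
Column 2: 2.772×0 + 1.646×1.02 + 0.5081×2.35 + 5.126×2.96 + (z_c − 2.772 − 7.2801)×3.35
The z_c×3.35 term appears on both sides and cancels. Collect the known terms of each column as K = Σ(ρt)_known − 3.35 × (depth of known layers): K_1 = 58.604 − 3.35×20.93 = −11.5115; K_2 = 18.045915 − 3.35×(2.772 + 7.2801) = −15.62862.
Balance: K_1 − x×(3.35 − 2.98) = K_2, so x = (K_1 − K_2)/(3.35 − 2.98) = 4.11712/0.37 = 11.1 km.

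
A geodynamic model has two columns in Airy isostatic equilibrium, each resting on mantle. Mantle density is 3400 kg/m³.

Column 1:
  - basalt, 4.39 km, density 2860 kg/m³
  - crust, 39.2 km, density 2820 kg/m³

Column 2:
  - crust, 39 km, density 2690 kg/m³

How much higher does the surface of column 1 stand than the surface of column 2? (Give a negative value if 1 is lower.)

For any compensation level in the mantle, the mantle terms cancel and isostasy reduces to e = (Σt_1 − Σt_2) − (Σ(ρt)_1 − Σ(ρt)_2) / ρ_m.
Σt_1 = 43.59 km; Σt_2 = 39 km; Σ(ρt)_1 = 123099.4; Σ(ρt)_2 = 104910 (in km·kg/m³).
e = (43.59 − 39) − (123099.4 − 104910) / 3400 = −0.76 km.

−0.76 km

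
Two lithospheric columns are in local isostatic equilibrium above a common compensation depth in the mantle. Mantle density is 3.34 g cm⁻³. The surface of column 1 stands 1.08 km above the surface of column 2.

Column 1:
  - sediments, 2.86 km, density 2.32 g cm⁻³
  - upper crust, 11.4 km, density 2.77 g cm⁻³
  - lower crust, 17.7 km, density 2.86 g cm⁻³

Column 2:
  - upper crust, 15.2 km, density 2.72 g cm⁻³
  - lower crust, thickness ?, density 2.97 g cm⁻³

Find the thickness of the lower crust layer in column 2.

13.2 km

Take the compensation level at the base of the deeper column (depth z_c below the surface of column 1) and equate Σ ρ_i t_i down to z_c; mantle fills any gap and the z_c terms cancel.
Column 1: 2.86×2.32 + 11.4×2.77 + 17.7×2.86 + (z_c − 31.96)×3.34
Column 2: 1.08×0 + 15.2×2.72 + x×2.97 + (z_c − 1.08 − 15.2 − x)×3.34
The z_c×3.34 term appears on both sides and cancels. Collect the known terms of each column as K = Σ(ρt)_known − 3.34 × (depth of known layers): K_1 = 88.8352 − 3.34×31.96 = −17.9112; K_2 = 41.344 − 3.34×(1.08 + 15.2) = −13.0312.
Balance: K_1 = K_2 − x×(3.34 − 2.97), so x = (K_2 − K_1)/(3.34 − 2.97) = 4.88/0.37 = 13.2 km.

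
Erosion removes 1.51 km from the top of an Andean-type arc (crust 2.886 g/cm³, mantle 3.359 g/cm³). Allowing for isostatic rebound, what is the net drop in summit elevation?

Rebound u = e ρ_c/ρ_m = 1.51 km × 2.886/3.359 = 1.297 km.
Net surface drop = e − u = 1.51 km − 1.297 km = e (ρ_m − ρ_c)/ρ_m = 0.213 km.

0.213 km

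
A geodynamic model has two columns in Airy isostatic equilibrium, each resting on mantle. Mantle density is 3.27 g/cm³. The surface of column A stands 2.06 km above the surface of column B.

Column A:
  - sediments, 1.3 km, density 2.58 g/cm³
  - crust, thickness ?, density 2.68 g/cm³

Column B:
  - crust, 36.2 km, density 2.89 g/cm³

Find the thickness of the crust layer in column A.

33.2 km

Take the compensation level at the base of the deeper column (depth z_c below the surface of column A) and equate Σ ρ_i t_i down to z_c; mantle fills any gap and the z_c terms cancel.
Column A: 1.3×2.58 + x×2.68 + (z_c − 1.3 − x)×3.27
Column B: 2.06×0 + 36.2×2.89 + (z_c − 2.06 − 36.2)×3.27
The z_c×3.27 term appears on both sides and cancels. Collect the known terms of each column as K = Σ(ρt)_known − 3.27 × (depth of known layers): K_A = 3.354 − 3.27×1.3 = −0.897; K_B = 104.618 − 3.27×(2.06 + 36.2) = −20.4922.
Balance: K_A − x×(3.27 − 2.68) = K_B, so x = (K_A − K_B)/(3.27 − 2.68) = 19.5952/0.59 = 33.2 km.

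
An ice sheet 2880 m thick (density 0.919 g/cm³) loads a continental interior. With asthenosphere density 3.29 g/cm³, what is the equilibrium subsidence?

Balancing pressure at the compensation depth: the ice load ρ_ice t is balanced by mantle displaced below, ρ_m s.
s = t ρ_ice / ρ_m = 2880 m × 0.919/3.29 = 804 m.

804 m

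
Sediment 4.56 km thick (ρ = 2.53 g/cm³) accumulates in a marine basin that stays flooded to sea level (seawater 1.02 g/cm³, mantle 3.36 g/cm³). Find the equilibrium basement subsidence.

Submarine loading: the sediment displaces seawater, and the subsidence is in turn flooded, so s (ρ_m − ρ_w) = t (ρ_sed − ρ_w).
s = 4.56 km × (2.53 − 1.02) / (3.36 − 1.02) = 2.94 km.

2.94 km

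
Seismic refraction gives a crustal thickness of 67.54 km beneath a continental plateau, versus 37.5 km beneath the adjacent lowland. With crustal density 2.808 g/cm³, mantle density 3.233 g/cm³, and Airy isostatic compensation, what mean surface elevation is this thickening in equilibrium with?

3.95 km

Excess crust Δ = 67.54 km − 37.5 km = 30.04 km, split between elevation h and root r with h + r = Δ.
Airy balance ρ_c h = (ρ_m − ρ_c) r gives r = h ρ_c/(ρ_m − ρ_c), so h (1 + ρ_c/(ρ_m − ρ_c)) = Δ, i.e. h = Δ (ρ_m − ρ_c)/ρ_m.
h = 30.04 km × 0.425/3.233 = 3.95 km.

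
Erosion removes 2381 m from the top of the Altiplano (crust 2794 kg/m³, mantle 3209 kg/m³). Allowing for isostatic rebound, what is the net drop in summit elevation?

308 m

Rebound u = e ρ_c/ρ_m = 2381 m × 2794/3209 = 2073 m.
Net surface drop = e − u = 2381 m − 2073 m = e (ρ_m − ρ_c)/ρ_m = 308 m.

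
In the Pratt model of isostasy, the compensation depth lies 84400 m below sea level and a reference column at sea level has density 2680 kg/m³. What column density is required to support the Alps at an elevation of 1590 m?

2630 kg/m³

Pratt balance: ρ_ref D = ρ (D + h).
ρ = ρ_ref D/(D + h) = 2680 × 84400 m/(84400 m + 1590 m) = 2630 kg/m³.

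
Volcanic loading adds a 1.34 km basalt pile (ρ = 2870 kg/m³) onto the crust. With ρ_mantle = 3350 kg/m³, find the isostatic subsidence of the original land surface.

1.15 km

Subaerial loading: s = t ρ_load / ρ_m.
s = 1.34 km × 2870/3350 = 1.15 km.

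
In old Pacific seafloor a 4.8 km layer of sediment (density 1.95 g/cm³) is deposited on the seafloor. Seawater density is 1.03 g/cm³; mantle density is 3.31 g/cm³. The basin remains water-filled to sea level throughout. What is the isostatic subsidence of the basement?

Submarine loading: the sediment displaces seawater, and the subsidence is in turn flooded, so s (ρ_m − ρ_w) = t (ρ_sed − ρ_w).
s = 4.8 km × (1.95 − 1.03) / (3.31 − 1.03) = 1.94 km.

1.94 km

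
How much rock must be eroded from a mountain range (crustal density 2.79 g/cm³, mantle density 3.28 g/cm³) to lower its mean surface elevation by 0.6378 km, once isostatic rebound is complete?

4.27 km

Net drop Δ = e − u = e − e ρ_c/ρ_m = e (ρ_m − ρ_c)/ρ_m.
e = Δ ρ_m/(ρ_m − ρ_c) = 0.6378 km × 3.28/0.49 = 4.27 km.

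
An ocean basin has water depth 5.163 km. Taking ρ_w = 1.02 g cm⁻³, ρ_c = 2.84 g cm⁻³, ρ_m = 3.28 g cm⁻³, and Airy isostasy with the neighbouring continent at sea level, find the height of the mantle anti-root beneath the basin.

21.4 km

Balancing pressure at the compensation depth: replacing crust with seawater at the top is compensated by replacing crust with mantle at the base: d (ρ_c − ρ_w) = a (ρ_m − ρ_c).
a = d (ρ_c − ρ_w)/(ρ_m − ρ_c) = 5.163 km × 1.82/0.44 = 21.4 km.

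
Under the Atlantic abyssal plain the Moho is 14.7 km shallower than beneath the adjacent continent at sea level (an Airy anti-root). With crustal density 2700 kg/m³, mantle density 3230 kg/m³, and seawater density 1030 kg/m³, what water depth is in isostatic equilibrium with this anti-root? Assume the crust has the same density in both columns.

Replacing a thickness d of crust by seawater at the top must be balanced by replacing crust with mantle at the base: d (ρ_c − ρ_w) = a (ρ_m − ρ_c).
d = a (ρ_m − ρ_c)/(ρ_c − ρ_w) = 14.7 km × 530/1670 = 4.67 km.

4.67 km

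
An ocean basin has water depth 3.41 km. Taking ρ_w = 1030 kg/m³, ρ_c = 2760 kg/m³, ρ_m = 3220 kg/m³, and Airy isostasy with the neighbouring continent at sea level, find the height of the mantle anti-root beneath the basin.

Isostatic balance requires: replacing crust with seawater at the top is compensated by replacing crust with mantle at the base: d (ρ_c − ρ_w) = a (ρ_m − ρ_c).
a = d (ρ_c − ρ_w)/(ρ_m − ρ_c) = 3.41 km × 1730/460 = 12.8 km.

12.8 km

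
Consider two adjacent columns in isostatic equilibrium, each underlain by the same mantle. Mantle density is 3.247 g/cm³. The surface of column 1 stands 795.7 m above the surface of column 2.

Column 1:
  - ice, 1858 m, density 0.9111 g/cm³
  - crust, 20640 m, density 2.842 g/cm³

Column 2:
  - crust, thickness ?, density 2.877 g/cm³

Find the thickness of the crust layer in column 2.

27300 m

Take the compensation level at the base of the deeper column (depth z_c below the surface of column 1) and equate Σ ρ_i t_i down to z_c; mantle fills any gap and the z_c terms cancel.
Column 1: 1858×0.9111 + 20640×2.842 + (z_c − 22498)×3.247
Column 2: 795.7×0 + x×2.877 + (z_c − 795.7 − 0 − x)×3.247
The z_c×3.247 term appears on both sides and cancels. Collect the known terms of each column as K = Σ(ρt)_known − 3.247 × (depth of known layers): K_1 = 60351.7038 − 3.247×22498 = −12699.3022; K_2 = 0 − 3.247×(795.7 + 0) = −2583.6379.
Balance: K_1 = K_2 − x×(3.247 − 2.877), so x = (K_2 − K_1)/(3.247 − 2.877) = 10115.7/0.37 = 27300 m.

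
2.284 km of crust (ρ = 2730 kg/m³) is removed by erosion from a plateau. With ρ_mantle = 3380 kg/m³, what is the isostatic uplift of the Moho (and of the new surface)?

1.84 km

Unloading: uplift u = e ρ_c/ρ_m = 2.284 km × 2730/3380 = 1.84 km.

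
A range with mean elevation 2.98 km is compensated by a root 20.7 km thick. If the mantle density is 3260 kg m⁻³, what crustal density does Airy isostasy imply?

2850 kg m⁻³

ρ_c h = (ρ_m − ρ_c) r → ρ_c (h + r) = ρ_m r → ρ_c = ρ_m r / (h + r).
ρ_c = 3260 × 20.7 km / (2.98 km + 20.7 km) = 2850 kg m⁻³.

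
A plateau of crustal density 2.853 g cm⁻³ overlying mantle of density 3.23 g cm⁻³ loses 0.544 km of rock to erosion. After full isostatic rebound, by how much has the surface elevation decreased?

0.0635 km

Rebound u = e ρ_c/ρ_m = 0.544 km × 2.853/3.23 = 0.4805 km.
Net surface drop = e − u = 0.544 km − 0.4805 km = e (ρ_m − ρ_c)/ρ_m = 0.0635 km.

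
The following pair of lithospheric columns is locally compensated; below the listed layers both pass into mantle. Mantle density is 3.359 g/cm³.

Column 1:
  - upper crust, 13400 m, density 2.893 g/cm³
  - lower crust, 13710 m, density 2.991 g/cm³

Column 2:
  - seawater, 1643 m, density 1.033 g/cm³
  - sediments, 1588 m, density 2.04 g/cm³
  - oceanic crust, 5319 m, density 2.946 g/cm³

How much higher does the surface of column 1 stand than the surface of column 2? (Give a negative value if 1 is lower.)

For any compensation level in the mantle, the mantle terms cancel and isostasy reduces to e = (Σt_1 − Σt_2) − (Σ(ρt)_1 − Σ(ρt)_2) / ρ_m.
Σt_1 = 27110 m; Σt_2 = 8550 m; Σ(ρt)_1 = 79772.81; Σ(ρt)_2 = 20606.513 (in m·g/cm³).
e = (27110 − 8550) − (79772.81 − 20606.513) / 3.359 = 946 m.

946 m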